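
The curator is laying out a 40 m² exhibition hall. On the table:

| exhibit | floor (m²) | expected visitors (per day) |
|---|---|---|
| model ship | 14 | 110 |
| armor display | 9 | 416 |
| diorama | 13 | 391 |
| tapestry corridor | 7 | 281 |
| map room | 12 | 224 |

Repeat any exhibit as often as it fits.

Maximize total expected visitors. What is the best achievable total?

Density check — armor display 46.22, tapestry corridor 40.14, diorama 30.08 are the best per m².
The ratio heuristic lands on 4×armor display (1664) but leaves 4 m² idle.
The 18 m² tied up in 2×armor display is better spent on 3×tapestry corridor — total rises to 1675 (39 m²).
Nothing else within 40 m² beats 1675.

1675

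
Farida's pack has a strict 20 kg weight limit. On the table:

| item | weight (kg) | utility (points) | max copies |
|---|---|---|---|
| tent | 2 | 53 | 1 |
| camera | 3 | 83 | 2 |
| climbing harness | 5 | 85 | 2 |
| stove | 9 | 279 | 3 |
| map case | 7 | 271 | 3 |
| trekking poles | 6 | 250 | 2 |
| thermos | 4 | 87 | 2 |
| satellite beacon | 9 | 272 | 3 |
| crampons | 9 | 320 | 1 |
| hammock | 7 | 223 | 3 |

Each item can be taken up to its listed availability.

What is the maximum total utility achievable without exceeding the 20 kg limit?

792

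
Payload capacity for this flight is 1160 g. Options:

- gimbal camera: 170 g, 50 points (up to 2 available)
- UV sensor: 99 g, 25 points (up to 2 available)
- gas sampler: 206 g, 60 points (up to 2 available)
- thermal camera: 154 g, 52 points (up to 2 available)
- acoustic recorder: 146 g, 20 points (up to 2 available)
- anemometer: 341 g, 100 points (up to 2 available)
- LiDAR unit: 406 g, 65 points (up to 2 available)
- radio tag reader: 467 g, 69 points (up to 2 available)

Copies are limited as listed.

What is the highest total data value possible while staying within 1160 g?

354

Filling by ratio: 2×gimbal camera + UV sensor + 2×thermal camera + anemometer for 329, with 72 g left unused.
Dropping gimbal camera and UV sensor frees 269 g; slotting in anemometer (341 g) lifts the total to 354 at 1160 g.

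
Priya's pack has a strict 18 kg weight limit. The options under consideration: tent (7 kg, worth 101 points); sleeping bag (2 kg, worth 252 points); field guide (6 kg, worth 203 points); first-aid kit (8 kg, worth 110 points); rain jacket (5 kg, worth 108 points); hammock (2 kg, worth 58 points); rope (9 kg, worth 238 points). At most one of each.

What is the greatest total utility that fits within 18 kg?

693

A density-first pass picks sleeping bag + field guide + rain jacket + hammock — 621 at 15 kg.
The 7 kg tied up in rain jacket and hammock is better spent on rope — total rises to 693 (17 kg).
Next best is sleeping bag + rain jacket + hammock + rope at 656 (18 kg) — short by 37.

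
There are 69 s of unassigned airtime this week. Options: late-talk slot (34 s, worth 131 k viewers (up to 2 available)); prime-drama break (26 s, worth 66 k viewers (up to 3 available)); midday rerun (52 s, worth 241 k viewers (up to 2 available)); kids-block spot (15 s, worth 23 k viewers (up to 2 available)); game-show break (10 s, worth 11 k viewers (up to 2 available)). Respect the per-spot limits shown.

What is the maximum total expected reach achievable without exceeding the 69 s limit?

264

Ranking by ratio (expected reach/s): midday rerun 4.63, late-talk slot 3.85, prime-drama break 2.54, kids-block spot 1.53.
Taking midday rerun + kids-block spot: 67 s used, 264 in expected reach.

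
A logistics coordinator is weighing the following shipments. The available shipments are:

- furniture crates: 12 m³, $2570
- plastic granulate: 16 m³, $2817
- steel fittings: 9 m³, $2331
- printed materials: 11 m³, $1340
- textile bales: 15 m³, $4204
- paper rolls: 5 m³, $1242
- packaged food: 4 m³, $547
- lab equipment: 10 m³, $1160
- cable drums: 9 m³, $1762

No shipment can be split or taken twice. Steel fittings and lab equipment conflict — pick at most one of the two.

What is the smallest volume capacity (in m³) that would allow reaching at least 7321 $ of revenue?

Need the lightest bundle worth ≥ 7321.
steel fittings + textile bales + paper rolls reaches 7777 using 29 m³.
No combination under 29 m³ hits 7321.

29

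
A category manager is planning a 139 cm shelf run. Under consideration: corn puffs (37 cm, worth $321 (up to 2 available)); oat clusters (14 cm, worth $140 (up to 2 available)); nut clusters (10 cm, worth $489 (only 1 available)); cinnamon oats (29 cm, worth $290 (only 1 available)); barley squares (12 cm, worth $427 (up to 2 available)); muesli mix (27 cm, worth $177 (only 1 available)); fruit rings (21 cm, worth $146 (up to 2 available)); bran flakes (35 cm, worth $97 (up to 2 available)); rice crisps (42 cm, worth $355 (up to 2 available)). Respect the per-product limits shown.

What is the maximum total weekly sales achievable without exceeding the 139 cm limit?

2275

A density-first pass picks corn puffs + 2×oat clusters + nut clusters + cinnamon oats + 2×barley squares — 2234 at 128 cm.
Replace 2×oat clusters with corn puffs: the trade gains 41 net, giving 2275 at 137 cm.
No other feasible combination exceeds 2275.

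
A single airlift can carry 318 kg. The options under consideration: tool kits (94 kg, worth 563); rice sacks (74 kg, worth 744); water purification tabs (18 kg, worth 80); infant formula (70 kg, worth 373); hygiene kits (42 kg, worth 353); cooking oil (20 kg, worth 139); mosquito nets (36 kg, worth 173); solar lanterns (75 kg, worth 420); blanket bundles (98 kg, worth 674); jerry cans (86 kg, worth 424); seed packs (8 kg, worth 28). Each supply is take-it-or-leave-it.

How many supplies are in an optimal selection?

5

Best achievable people served is 2362.
For example tool kits + rice sacks + hygiene kits + blanket bundles + seed packs achieves it, using 316 kg.
All optima have 5 supplies.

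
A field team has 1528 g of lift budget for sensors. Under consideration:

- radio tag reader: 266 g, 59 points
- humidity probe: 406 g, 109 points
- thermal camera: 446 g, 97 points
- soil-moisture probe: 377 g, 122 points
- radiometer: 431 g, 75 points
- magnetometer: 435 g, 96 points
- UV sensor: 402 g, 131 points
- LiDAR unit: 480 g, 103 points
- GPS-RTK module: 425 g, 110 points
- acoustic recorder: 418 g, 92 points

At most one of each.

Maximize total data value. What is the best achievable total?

422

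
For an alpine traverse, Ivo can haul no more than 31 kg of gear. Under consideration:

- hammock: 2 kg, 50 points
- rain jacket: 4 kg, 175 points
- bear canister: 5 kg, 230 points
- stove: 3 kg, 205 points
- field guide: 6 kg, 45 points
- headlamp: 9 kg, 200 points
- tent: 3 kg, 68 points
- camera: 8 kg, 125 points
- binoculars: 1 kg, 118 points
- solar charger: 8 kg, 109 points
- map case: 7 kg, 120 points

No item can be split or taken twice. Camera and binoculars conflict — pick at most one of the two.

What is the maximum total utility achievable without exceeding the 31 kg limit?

1098

Taking the top-ratio items first gives hammock + rain jacket + bear canister + stove + headlamp + tent + binoculars for 1046 (27 kg).
Replace tent with map case: the trade gains 52 net, giving 1098 at 31 kg.
The closest alternative, rain jacket + bear canister + stove + headlamp + binoculars + map case, reaches only 1048.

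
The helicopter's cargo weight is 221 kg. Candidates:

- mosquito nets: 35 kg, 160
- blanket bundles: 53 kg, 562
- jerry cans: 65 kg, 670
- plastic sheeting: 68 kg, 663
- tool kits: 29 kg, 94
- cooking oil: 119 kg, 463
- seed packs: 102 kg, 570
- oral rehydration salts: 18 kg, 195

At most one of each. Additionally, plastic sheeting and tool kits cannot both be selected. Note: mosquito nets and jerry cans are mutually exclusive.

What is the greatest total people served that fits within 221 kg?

2090

Density check — oral rehydration salts 10.83, blanket bundles 10.60, jerry cans 10.31 are the best per kg.
Blanket bundles + jerry cans + plastic sheeting + oral rehydration salts uses 204 of the 221 kg and totals 2090.
No other feasible combination exceeds 2090.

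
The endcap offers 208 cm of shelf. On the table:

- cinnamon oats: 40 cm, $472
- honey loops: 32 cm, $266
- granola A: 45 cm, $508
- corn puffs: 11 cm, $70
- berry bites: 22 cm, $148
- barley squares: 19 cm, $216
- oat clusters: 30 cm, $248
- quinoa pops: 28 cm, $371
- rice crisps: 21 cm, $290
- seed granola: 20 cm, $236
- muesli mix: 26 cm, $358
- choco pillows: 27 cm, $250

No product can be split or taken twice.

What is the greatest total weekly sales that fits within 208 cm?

Ranking by ratio (weekly sales/cm): rice crisps 13.81, muesli mix 13.77, quinoa pops 13.25, cinnamon oats 11.80.
Greedy by ratio would take cinnamon oats + granola A + barley squares + quinoa pops + rice crisps + seed granola + muesli mix: 199 cm used, total 2451.
Dropping barley squares frees 19 cm; slotting in choco pillows (27 cm) lifts the total to 2485 at 207 cm.
That's the maximum — no swap from here does better than 2485.

2485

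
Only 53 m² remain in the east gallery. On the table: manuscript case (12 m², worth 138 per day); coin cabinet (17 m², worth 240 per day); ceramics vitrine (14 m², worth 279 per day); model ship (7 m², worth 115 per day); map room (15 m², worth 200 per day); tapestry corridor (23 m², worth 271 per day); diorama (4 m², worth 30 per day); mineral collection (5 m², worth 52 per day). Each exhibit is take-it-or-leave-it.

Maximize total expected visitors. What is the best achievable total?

Ranking by ratio (expected visitors/m²): ceramics vitrine 19.93, model ship 16.43, coin cabinet 14.12, map room 13.33.
The ratio ordering already packs tightly: coin cabinet + ceramics vitrine + model ship + map room, 53 m², 834.
Runner-up manuscript case + ceramics vitrine + model ship + map room + mineral collection tops out at 784.

834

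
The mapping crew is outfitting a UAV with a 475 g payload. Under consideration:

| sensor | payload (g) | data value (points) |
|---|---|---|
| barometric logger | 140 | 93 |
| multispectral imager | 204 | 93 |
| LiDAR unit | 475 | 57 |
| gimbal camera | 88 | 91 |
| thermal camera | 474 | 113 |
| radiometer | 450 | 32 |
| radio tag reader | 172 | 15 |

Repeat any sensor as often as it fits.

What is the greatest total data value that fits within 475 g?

By data value per g: gimbal camera 1.03, barometric logger 0.66, multispectral imager 0.46, thermal camera 0.24 lead.
5×gimbal camera uses 440 of the 475 g and totals 455.
That's the maximum — no swap from here does better than 455.

455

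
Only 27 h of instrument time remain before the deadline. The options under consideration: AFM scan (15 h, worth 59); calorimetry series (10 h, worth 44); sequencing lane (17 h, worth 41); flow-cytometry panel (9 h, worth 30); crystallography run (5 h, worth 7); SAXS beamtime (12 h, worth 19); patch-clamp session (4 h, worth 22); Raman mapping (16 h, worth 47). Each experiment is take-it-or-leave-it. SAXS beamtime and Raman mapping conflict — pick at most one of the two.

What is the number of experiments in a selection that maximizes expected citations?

Best achievable expected citations is 103.
AFM scan + calorimetry series hits 103 at 25 h.
All optima have 2 experiments.

2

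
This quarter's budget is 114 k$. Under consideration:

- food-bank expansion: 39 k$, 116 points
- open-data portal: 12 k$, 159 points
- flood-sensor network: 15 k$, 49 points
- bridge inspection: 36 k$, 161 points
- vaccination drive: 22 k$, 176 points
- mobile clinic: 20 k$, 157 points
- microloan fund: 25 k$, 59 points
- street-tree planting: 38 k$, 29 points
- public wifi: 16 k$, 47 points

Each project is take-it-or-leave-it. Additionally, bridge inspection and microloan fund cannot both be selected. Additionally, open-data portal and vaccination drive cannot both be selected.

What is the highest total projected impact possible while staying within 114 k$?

593

Density check — open-data portal 13.25, vaccination drive 8.00, mobile clinic 7.85 are the best per k$.
Best packing: food-bank expansion + open-data portal + bridge inspection + mobile clinic — 107 k$, 593 total.
An exhaustive check of the 512 subsets confirms 593.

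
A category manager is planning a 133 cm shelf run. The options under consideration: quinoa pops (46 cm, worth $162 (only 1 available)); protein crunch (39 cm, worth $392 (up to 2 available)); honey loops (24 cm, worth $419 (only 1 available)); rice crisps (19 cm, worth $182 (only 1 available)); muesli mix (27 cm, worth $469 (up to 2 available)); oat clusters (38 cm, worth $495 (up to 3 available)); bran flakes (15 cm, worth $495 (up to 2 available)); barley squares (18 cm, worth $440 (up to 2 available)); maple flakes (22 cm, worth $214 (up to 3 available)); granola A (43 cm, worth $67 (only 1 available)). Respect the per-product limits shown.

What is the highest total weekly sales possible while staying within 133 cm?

The ratio heuristic lands on honey loops + muesli mix + 2×bran flakes + 2×barley squares (2758) but leaves 16 cm idle.
The 24 cm tied up in honey loops is better spent on oat clusters — total rises to 2834 (131 cm).
That's the maximum — no swap from here does better than 2834.

2834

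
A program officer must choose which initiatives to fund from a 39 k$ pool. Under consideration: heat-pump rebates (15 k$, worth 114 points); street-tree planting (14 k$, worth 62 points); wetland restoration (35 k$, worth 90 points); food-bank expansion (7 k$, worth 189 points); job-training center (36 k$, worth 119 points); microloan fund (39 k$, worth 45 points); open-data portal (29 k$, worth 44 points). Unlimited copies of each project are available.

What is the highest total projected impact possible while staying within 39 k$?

945

By projected impact per k$: food-bank expansion 27.00, heat-pump rebates 7.60, street-tree planting 4.43 lead.
5×food-bank expansion uses 35 of the 39 k$ and totals 945.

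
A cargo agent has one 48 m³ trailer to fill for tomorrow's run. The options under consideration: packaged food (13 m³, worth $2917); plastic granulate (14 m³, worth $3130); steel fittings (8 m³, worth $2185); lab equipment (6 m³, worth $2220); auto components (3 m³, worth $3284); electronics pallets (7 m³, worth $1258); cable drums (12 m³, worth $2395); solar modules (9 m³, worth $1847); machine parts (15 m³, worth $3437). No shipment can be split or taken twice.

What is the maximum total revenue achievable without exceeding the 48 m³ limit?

14256

Density check — auto components 1094.67, lab equipment 370.00, steel fittings 273.12, machine parts 229.13 are the best per m³.
Taking the top-ratio shipments first gives packaged food + steel fittings + lab equipment + auto components + machine parts for 14043 (45 m³).
Replace packaged food with plastic granulate: the trade gains 213 net, giving 14256 at 46 m³.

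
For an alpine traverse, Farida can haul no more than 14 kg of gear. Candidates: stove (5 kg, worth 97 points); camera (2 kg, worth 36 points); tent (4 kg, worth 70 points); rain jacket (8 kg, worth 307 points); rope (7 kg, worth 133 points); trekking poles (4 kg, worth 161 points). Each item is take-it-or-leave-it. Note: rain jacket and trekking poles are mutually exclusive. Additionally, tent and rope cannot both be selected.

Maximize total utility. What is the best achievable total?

By utility per kg: trekking poles 40.25, rain jacket 38.38, stove 19.40, rope 19.00 lead.
Best packing: camera + tent + rain jacket — 14 kg, 413 total.
Nothing else feasible within 14 kg beats 413.

413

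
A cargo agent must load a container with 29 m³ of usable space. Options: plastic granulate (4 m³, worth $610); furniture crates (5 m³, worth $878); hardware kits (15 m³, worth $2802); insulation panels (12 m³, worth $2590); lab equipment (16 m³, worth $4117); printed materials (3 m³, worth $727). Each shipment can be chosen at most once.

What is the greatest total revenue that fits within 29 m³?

Greedy by ratio would take plastic granulate + furniture crates + lab equipment + printed materials: 28 m³ used, total 6332.
The 12 m³ tied up in plastic granulate and furniture crates and printed materials is better spent on insulation panels — total rises to 6707 (28 m³).
That's the maximum — no swap from here does better than 6707.

6707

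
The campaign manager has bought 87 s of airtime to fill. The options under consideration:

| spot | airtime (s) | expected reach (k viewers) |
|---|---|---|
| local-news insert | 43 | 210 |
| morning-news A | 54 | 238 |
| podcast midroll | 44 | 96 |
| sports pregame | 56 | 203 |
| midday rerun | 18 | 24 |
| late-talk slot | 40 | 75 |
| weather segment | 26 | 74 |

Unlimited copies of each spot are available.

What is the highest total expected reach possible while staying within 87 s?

420

The ratio ordering already packs tightly: 2×local-news insert, 86 s, 420.
No other feasible combination exceeds 420.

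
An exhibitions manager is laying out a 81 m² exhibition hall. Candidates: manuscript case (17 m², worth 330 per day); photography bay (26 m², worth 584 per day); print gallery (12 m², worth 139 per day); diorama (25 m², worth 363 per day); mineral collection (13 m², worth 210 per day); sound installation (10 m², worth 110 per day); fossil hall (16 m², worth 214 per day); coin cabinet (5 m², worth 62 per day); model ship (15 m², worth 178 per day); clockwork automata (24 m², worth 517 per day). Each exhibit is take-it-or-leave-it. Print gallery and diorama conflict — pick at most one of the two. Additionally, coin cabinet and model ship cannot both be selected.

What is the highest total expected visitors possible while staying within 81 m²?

The ratio ordering already packs tightly: manuscript case + photography bay + mineral collection + clockwork automata, 80 m², 1641.
The spare 1 m² is too small for any remaining exhibit, and no feasible exchange beats 1641.

1641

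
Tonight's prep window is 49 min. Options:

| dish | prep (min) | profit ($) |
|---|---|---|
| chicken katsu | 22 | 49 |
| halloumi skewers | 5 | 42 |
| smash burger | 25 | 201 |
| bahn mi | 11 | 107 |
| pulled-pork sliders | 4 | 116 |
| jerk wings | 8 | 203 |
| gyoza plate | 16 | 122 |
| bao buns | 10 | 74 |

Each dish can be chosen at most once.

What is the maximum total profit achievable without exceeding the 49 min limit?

Filling by ratio: halloumi skewers + bahn mi + pulled-pork sliders + jerk wings + gyoza plate for 590, with 5 min left unused.
The 21 min tied up in halloumi skewers and gyoza plate is better spent on smash burger — total rises to 627 (48 min).
Every other selection either busts 49 min or fails to beat 627.

627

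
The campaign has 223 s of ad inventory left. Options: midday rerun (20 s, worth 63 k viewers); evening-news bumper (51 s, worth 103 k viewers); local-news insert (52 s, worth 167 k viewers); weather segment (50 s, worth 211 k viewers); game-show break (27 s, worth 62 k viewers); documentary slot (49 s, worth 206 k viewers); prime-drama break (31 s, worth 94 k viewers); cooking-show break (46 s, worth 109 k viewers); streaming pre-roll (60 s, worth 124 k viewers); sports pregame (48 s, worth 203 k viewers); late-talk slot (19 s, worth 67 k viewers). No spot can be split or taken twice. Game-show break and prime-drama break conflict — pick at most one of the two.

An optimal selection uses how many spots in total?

5

Optimal total is 854.
One optimal bundle: local-news insert + weather segment + documentary slot + sports pregame + late-talk slot (218 s).
All optima have 5 spots.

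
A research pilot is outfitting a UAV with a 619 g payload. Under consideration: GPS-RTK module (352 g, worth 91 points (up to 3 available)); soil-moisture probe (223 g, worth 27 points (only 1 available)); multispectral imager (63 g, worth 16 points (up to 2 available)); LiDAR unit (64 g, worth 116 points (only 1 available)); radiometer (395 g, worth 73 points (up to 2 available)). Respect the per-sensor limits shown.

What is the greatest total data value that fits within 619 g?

Taking GPS-RTK module + 2×multispectral imager + LiDAR unit: 542 g used, 239 in data value.

239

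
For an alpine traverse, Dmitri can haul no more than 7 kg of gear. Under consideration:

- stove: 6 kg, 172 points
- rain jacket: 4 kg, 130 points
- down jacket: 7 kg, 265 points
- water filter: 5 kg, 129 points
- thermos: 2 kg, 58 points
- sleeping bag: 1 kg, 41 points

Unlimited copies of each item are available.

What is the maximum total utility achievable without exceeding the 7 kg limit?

287

The ratio ordering already packs tightly: 7×sleeping bag, 7 kg, 287.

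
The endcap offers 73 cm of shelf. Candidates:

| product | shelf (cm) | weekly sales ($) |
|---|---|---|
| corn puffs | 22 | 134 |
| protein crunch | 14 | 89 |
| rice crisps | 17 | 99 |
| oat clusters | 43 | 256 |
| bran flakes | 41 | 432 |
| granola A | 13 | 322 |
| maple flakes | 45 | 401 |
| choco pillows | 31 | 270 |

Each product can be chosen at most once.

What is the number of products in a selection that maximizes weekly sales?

3

Optimal total is 853.
For example rice crisps + bran flakes + granola A achieves it, using 71 cm.
Every optimal selection uses 3 products.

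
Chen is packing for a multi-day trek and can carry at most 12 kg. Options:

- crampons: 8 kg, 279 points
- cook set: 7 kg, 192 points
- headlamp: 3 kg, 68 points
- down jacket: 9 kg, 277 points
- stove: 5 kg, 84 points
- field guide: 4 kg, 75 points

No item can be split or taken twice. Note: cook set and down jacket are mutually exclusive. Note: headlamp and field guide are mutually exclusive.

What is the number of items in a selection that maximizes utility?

The maximum utility within 12 kg is 354.
One optimal bundle: crampons + field guide (12 kg).
All optima have 2 items.

2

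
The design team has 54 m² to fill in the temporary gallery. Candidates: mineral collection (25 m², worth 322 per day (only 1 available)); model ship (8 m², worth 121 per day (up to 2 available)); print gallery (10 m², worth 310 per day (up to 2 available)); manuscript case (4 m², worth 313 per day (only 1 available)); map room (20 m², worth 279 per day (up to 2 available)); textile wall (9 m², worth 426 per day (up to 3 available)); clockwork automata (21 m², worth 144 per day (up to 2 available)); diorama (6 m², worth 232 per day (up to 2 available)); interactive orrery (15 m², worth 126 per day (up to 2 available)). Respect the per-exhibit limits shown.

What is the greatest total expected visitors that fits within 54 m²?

Taking print gallery + manuscript case + 3×textile wall + 2×diorama: 53 m² used, 2365 in expected visitors.
Every other selection either busts 54 m² or exceeds an availability limit or fails to beat 2365.

2365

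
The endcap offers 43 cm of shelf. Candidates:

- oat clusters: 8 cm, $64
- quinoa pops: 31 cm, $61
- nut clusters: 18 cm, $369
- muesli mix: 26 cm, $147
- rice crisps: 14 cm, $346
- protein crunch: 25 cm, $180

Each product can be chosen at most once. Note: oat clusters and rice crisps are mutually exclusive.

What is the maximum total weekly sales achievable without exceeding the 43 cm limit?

Best packing: nut clusters + rice crisps — 32 cm, 715 total.

715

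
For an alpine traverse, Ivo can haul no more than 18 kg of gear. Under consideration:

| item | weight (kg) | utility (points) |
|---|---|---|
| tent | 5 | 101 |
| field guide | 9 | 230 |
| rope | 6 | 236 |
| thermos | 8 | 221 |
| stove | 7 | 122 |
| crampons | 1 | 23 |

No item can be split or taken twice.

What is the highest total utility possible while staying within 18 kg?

489

Taking the top-ratio items first gives rope + thermos + crampons for 480 (15 kg).
Replace thermos with field guide: the trade gains 9 net, giving 489 at 16 kg.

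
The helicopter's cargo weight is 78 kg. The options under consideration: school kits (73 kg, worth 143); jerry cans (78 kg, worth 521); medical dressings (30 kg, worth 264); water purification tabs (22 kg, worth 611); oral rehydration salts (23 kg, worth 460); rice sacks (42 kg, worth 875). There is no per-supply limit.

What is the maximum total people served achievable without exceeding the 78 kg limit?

1833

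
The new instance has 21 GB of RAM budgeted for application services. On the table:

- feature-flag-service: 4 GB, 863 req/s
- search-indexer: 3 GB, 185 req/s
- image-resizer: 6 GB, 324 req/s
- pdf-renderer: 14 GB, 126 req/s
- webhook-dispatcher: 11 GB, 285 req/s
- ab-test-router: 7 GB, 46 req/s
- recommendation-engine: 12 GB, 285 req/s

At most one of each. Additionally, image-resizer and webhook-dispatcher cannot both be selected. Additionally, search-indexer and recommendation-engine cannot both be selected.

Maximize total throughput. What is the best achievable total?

By throughput per GB: feature-flag-service 215.75, search-indexer 61.67, image-resizer 54.00, webhook-dispatcher 25.91 lead.
Taking feature-flag-service + search-indexer + image-resizer + ab-test-router: 20 GB used, 1418 in throughput.
Runner-up feature-flag-service + search-indexer + image-resizer tops out at 1372.

1418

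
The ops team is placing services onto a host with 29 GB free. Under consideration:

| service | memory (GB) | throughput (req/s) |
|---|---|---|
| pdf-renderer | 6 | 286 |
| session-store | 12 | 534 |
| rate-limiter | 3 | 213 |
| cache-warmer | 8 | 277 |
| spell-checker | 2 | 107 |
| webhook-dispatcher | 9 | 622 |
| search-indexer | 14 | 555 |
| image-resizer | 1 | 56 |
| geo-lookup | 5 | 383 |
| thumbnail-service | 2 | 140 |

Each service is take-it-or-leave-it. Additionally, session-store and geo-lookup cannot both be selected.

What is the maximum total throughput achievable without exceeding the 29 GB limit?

1807

The ratio ordering already packs tightly: pdf-renderer + rate-limiter + spell-checker + webhook-dispatcher + image-resizer + geo-lookup + thumbnail-service, 28 GB, 1807.
Runner-up pdf-renderer + rate-limiter + spell-checker + webhook-dispatcher + geo-lookup + thumbnail-service tops out at 1751.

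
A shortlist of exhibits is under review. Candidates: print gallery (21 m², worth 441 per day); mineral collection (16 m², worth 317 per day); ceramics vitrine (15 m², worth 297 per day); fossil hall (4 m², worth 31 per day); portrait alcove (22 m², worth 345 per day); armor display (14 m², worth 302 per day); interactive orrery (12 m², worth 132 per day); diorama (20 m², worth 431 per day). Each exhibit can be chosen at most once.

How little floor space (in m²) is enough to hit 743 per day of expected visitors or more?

35

Look for the lowest-floor combination reaching 743.
print gallery + armor display reaches 743 using 35 m².
No combination under 35 m² hits 743.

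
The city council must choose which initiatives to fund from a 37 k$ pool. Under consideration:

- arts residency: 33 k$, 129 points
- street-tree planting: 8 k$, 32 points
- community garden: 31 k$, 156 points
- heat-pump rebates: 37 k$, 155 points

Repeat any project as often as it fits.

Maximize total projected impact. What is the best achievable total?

156

Best packing: community garden — 31 k$, 156 total.
No other feasible combination exceeds 156.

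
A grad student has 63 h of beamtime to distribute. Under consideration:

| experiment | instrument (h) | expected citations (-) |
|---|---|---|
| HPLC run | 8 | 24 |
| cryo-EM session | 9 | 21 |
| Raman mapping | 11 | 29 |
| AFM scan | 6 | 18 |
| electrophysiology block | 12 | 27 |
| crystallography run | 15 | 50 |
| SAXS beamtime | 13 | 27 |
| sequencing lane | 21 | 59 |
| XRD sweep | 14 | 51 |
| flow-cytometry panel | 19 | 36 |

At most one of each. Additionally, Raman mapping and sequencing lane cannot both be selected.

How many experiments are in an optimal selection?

6

The maximum expected citations within 63 h is 193.
For example HPLC run + cryo-EM session + Raman mapping + AFM scan + crystallography run + XRD sweep achieves it, using 63 h.
All optima have 6 experiments.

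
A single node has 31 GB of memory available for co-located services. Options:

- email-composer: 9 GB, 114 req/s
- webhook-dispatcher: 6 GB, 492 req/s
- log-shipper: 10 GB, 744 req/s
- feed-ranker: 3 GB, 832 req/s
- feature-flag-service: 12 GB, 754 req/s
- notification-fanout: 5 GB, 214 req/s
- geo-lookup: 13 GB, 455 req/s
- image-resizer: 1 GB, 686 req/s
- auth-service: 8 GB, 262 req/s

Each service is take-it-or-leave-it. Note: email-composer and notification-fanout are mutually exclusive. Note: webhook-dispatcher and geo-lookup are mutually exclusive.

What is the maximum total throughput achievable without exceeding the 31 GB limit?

Taking the top-ratio services first gives webhook-dispatcher + log-shipper + feed-ranker + notification-fanout + image-resizer for 2968 (25 GB).
The 6 GB tied up in webhook-dispatcher is better spent on feature-flag-service — total rises to 3230 (31 GB).

3230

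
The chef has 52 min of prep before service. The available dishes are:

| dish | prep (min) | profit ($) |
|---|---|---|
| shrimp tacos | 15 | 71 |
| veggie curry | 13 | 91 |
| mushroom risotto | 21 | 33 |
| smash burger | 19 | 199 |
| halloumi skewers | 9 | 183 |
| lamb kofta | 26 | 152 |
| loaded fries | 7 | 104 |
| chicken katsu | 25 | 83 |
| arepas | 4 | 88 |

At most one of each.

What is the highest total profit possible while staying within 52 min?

Taking veggie curry + smash burger + halloumi skewers + loaded fries + arepas: 52 min used, 665 in profit.
Runner-up veggie curry + smash burger + halloumi skewers + loaded fries tops out at 577.

665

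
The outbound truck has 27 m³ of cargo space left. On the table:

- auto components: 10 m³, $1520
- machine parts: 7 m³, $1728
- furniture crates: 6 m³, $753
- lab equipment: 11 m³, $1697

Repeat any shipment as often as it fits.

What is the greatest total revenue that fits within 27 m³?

5937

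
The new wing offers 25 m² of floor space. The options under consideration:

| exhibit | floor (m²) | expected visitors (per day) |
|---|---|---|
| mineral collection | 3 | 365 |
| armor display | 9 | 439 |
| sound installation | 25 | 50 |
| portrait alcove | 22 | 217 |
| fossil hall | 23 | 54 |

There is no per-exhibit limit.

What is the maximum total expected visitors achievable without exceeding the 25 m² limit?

2920

Ranking by ratio (expected visitors/m²): mineral collection 121.67, armor display 48.78, portrait alcove 9.86, fossil hall 2.35.
8×mineral collection uses 24 of the 25 m² and totals 2920.
That's the maximum — no swap from here does better than 2920.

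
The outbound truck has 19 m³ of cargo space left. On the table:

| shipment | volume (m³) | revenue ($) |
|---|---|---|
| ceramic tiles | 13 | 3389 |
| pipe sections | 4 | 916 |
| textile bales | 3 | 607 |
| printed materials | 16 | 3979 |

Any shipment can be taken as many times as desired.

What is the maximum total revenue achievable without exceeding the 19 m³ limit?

The ratio heuristic lands on ceramic tiles + pipe sections (4305) but leaves 2 m³ idle.
Dropping pipe sections frees 4 m³; slotting in 2×textile bales (6 m³) lifts the total to 4603 at 19 m³.

4603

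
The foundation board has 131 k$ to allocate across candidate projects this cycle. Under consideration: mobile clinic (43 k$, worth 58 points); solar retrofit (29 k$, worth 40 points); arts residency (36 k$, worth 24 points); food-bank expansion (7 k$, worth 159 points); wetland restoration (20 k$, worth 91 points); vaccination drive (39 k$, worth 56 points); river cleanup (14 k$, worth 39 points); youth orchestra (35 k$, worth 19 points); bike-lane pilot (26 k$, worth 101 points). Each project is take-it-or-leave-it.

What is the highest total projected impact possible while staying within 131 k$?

449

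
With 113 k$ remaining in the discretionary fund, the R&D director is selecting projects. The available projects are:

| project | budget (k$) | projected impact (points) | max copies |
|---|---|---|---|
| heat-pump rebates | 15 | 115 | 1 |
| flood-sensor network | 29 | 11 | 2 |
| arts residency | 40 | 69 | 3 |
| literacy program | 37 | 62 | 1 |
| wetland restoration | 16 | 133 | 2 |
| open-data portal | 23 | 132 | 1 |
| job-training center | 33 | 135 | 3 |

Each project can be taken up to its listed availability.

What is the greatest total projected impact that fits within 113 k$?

A density-first pass picks heat-pump rebates + 2×wetland restoration + open-data portal + job-training center — 648 at 103 k$.
The 23 k$ tied up in open-data portal is better spent on job-training center — total rises to 651 (113 k$).
That's the maximum — no swap from here does better than 651.

651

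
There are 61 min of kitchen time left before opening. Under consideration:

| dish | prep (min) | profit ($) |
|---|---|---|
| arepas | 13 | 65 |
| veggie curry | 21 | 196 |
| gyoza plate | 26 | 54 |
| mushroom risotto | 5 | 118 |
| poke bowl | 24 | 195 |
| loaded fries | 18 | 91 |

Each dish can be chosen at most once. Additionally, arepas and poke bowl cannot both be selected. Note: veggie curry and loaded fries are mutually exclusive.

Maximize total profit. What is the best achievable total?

509

Ranking by ratio (profit/min): mushroom risotto 23.60, veggie curry 9.33, poke bowl 8.12, loaded fries 5.06.
Best packing: veggie curry + mushroom risotto + poke bowl — 50 min, 509 total.
The closest alternative, mushroom risotto + poke bowl + loaded fries, reaches only 404.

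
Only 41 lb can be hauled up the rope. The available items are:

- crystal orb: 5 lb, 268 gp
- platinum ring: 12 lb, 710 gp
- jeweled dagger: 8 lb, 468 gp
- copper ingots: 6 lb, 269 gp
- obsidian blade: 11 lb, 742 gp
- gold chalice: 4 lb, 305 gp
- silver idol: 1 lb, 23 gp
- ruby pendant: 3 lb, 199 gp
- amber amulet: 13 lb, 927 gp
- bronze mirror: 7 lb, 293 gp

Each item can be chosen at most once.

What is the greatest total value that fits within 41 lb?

Greedy by ratio would take jeweled dagger + obsidian blade + gold chalice + silver idol + ruby pendant + amber amulet: 40 lb used, total 2664.
Dropping silver idol and ruby pendant frees 4 lb; slotting in crystal orb (5 lb) lifts the total to 2710 at 41 lb.
Next best is platinum ring + obsidian blade + gold chalice + silver idol + amber amulet at 2707 (41 lb) — short by 3.

2710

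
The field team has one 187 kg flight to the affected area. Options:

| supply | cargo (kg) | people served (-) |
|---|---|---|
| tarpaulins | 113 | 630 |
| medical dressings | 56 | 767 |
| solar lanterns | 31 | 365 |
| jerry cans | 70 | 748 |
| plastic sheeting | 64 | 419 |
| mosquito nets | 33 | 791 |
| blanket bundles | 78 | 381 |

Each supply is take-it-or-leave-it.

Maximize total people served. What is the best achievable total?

Best packing: medical dressings + solar lanterns + plastic sheeting + mosquito nets — 184 kg, 2342 total.
Every other selection either busts 187 kg or fails to beat 2342.

2342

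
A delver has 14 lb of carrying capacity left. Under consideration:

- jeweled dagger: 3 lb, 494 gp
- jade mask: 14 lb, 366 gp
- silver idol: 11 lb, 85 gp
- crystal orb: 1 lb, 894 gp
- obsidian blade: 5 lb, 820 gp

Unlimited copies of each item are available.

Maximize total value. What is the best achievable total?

Density check — crystal orb 894.00, jeweled dagger 164.67, obsidian blade 164.00 are the best per lb.
Taking 14×crystal orb: 14 lb used, 12516 in value.
No other feasible combination exceeds 12516.

12516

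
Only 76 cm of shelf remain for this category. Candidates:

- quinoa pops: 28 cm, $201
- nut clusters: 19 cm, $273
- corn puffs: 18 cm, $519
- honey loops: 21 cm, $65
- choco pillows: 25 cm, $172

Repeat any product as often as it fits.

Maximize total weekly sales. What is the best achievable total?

2076

Density check — corn puffs 28.83, nut clusters 14.37, quinoa pops 7.18 are the best per cm.
The ratio ordering already packs tightly: 4×corn puffs, 72 cm, 2076.
Nothing else within 76 cm beats 2076.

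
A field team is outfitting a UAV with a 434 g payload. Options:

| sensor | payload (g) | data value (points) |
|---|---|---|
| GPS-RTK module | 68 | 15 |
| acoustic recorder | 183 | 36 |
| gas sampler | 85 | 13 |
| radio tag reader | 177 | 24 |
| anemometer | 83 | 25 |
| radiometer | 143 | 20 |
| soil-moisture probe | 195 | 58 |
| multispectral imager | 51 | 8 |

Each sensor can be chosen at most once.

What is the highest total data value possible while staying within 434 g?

Ranking by ratio (data value/g): anemometer 0.30, soil-moisture probe 0.30, GPS-RTK module 0.22, acoustic recorder 0.20.
Filling by ratio: GPS-RTK module + anemometer + soil-moisture probe + multispectral imager for 106, with 37 g left unused.
The 51 g tied up in multispectral imager is better spent on gas sampler — total rises to 111 (431 g).
Every other selection either busts 434 g or fails to beat 111.

111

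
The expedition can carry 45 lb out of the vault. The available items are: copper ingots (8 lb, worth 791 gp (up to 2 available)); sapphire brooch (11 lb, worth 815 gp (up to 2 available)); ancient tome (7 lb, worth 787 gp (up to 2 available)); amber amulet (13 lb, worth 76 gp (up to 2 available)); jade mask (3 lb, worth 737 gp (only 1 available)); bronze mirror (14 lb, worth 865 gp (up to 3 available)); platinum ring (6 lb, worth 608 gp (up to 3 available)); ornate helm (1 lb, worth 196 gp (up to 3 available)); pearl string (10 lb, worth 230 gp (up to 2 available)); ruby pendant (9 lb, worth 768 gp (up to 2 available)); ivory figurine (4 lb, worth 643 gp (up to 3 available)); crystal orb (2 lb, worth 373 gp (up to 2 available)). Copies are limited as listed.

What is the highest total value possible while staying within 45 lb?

Taking the top-ratio items first gives 2×ancient tome + jade mask + platinum ring + 3×ornate helm + 3×ivory figurine + 2×crystal orb for 6182 (42 lb).
Dropping ancient tome and platinum ring frees 13 lb; slotting in 2×copper ingots (16 lb) lifts the total to 6369 at 45 lb.
No other feasible combination exceeds 6369.

6369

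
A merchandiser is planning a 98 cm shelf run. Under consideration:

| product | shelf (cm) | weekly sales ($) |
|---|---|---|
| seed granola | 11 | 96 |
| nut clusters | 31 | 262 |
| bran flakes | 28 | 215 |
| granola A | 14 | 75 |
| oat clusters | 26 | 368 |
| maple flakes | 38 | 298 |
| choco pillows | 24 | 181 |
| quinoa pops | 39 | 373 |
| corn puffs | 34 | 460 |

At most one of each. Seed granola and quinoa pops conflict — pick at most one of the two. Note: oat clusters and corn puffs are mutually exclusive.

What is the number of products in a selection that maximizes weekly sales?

Optimal total is 1014.
For example choco pillows + quinoa pops + corn puffs achieves it, using 97 cm.
All optima have 3 products.

3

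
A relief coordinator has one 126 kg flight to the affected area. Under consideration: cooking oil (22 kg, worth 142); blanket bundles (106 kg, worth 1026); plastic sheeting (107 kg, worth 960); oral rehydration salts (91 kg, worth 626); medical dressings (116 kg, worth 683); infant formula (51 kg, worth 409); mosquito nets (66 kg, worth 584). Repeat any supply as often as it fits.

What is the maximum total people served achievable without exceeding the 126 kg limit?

1026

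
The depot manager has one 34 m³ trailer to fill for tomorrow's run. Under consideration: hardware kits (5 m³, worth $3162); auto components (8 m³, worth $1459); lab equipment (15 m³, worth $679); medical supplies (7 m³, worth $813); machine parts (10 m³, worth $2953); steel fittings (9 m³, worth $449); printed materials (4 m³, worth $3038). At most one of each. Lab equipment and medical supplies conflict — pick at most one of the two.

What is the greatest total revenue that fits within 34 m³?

Density check — printed materials 759.50, hardware kits 632.40, machine parts 295.30 are the best per m³.
Best packing: hardware kits + auto components + medical supplies + machine parts + printed materials — 34 m³, 11425 total.
Nothing else feasible within 34 m³ beats 11425.

11425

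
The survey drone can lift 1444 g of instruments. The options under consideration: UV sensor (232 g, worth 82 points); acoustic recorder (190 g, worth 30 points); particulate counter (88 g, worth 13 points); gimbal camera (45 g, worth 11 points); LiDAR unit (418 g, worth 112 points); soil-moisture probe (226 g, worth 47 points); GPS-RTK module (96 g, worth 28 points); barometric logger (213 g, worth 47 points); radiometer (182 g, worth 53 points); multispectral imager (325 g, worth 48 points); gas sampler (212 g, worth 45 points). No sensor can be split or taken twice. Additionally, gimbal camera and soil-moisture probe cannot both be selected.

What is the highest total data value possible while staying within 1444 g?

380

Taking the top-ratio sensors first gives UV sensor + gimbal camera + LiDAR unit + GPS-RTK module + barometric logger + radiometer + gas sampler for 378 (1398 g).
Replace gimbal camera with particulate counter: the trade gains 2 net, giving 380 at 1441 g.
Next best is UV sensor + gimbal camera + LiDAR unit + GPS-RTK module + barometric logger + radiometer + gas sampler at 378 (1398 g) — short by 2.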